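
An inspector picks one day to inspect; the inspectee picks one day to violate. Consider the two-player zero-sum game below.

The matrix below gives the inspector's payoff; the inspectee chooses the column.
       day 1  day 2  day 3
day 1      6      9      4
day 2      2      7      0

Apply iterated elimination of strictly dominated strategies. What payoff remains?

Row day 2 is strictly dominated by row day 1 (6>2, 9>7, 4>0); eliminate day 2.
Column day 1 is strictly dominated by day 3 for the inspectee (4<6); eliminate day 1.
Column day 2 is strictly dominated by day 3 for the inspectee (4<9); eliminate day 2.
Only (day 1, day 3) remains, with payoff 4.

4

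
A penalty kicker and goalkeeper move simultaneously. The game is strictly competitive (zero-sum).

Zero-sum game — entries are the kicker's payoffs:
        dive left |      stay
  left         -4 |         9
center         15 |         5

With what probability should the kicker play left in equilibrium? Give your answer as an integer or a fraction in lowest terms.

Row minima are -4 and 5, so the kicker's maximin is 5; column maxima are 15 and 9, so the goalkeeper's minimax is 9. These differ, so the equilibrium is in mixed strategies.
Let the kicker play left with probability p. The goalkeeper is indifferent when −4p + 15(1−p) = 9p + 5(1−p), giving p = 10/23.

10/23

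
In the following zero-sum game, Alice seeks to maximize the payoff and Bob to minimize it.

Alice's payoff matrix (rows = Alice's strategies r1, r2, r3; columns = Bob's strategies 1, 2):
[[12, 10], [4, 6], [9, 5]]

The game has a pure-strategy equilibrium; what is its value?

Row minima: 10, 4, 5 → Alice's maximin is 10.
Column maxima: 12, 10 → Bob's minimax is 10.
They coincide at (r1, 2), so the value is 10.

10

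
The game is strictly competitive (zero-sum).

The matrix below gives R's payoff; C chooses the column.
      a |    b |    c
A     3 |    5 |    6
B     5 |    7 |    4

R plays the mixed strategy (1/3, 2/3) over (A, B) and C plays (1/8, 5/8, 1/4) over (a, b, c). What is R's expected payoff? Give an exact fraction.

Against (1/8, 5/8, 1/4), each row's expected payoff is A: 5; B: 6.
Taking the (1/3, 2/3)-weighted average: (1/3)·(5) + (2/3)·(6) = 17/3.

17/3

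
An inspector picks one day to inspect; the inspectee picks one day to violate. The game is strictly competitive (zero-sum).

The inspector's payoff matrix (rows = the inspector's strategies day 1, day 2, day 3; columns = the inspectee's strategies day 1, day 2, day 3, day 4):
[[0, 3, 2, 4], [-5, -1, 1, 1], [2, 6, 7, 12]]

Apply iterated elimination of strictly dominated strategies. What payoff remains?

2

Column day 3 is strictly dominated by day 1 for the inspectee (0<2, -5<1, 2<7); eliminate day 3.
Row day 2 is strictly dominated by row day 1 (0>-5, 3>-1, 4>1); eliminate day 2.
Row day 1 is strictly dominated by row day 3 (2>0, 6>3, 12>4); eliminate day 1.
Column day 2 is strictly dominated by day 1 for the inspectee (2<6); eliminate day 2.
Column day 4 is strictly dominated by day 1 for the inspectee (2<12); eliminate day 4.
Only (day 3, day 1) remains, with payoff 2.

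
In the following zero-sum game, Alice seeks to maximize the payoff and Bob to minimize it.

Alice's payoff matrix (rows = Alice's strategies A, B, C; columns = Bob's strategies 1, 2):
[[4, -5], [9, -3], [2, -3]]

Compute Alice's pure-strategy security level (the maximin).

-3

The worst-case payoff for each row is A: -5, B: -3, C: -3.
The best of these is -3.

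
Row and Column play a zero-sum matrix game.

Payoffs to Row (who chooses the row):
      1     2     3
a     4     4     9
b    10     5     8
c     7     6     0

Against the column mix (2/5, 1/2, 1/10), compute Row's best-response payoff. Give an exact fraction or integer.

a: (4)·(2/5) + (4)·(1/2) + (9)·(1/10) = 9/2.
b: (10)·(2/5) + (5)·(1/2) + (8)·(1/10) = 73/10.
c: (7)·(2/5) + (6)·(1/2) + (0)·(1/10) = 29/5.
The best pure response is b with expected payoff 73/10.

73/10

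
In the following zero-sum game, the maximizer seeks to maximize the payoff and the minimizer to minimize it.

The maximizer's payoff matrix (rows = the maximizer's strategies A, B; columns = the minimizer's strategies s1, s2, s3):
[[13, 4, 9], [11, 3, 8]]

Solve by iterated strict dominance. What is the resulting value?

Row B is strictly dominated by row A (13>11, 4>3, 9>8); eliminate B.
Column s1 is strictly dominated by s2 for the minimizer (4<13); eliminate s1.
Column s3 is strictly dominated by s2 for the minimizer (4<9); eliminate s3.
Only (A, s2) remains, with payoff 4.

4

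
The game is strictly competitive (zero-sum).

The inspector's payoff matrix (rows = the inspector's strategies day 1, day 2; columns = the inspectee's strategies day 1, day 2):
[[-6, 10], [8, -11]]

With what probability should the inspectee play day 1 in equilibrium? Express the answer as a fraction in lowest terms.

Row minima are -6 and -11, so the inspector's maximin is -6; column maxima are 8 and 10, so the inspectee's minimax is 8. These differ, so the equilibrium is in mixed strategies.
Let the inspectee play day 1 with probability q. The inspector is indifferent when −6q + 10(1−q) = 8q − 11(1−q), giving q = 3/5.

3/5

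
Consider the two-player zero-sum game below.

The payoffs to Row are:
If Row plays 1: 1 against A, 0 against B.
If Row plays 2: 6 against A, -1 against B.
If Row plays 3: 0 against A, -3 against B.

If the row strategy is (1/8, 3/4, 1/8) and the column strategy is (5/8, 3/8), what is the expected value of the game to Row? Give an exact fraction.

79/32

Against (5/8, 3/8), each row's expected payoff is 1: 5/8; 2: 27/8; 3: -9/8.
Taking the (1/8, 3/4, 1/8)-weighted average: (1/8)·(5/8) + (3/4)·(27/8) + (1/8)·(-9/8) = 79/32.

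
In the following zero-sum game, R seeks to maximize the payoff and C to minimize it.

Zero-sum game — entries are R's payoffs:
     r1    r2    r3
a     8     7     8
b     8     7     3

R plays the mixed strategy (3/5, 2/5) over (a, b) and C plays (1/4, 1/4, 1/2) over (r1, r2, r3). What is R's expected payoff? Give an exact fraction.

27/4

Against (1/4, 1/4, 1/2), each row's expected payoff is a: 31/4; b: 21/4.
Taking the (3/5, 2/5)-weighted average: (3/5)·(31/4) + (2/5)·(21/4) = 27/4.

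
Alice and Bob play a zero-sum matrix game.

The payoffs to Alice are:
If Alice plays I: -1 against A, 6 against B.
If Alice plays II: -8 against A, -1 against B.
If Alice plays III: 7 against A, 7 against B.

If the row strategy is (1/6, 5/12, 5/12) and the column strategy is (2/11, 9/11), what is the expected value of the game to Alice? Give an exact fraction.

Against (2/11, 9/11), each row's expected payoff is I: 52/11; II: -25/11; III: 7.
Taking the (1/6, 5/12, 5/12)-weighted average: (1/6)·(52/11) + (5/12)·(-25/11) + (5/12)·(7) = 91/33.

91/33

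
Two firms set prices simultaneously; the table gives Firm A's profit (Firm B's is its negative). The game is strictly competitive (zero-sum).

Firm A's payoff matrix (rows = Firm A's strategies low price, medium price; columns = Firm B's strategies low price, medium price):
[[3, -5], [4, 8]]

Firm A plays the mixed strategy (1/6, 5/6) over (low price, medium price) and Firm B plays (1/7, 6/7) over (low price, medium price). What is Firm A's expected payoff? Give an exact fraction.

Against (1/7, 6/7), each row's expected payoff is low price: -27/7; medium price: 52/7.
Taking the (1/6, 5/6)-weighted average: (1/6)·(-27/7) + (5/6)·(52/7) = 233/42.

233/42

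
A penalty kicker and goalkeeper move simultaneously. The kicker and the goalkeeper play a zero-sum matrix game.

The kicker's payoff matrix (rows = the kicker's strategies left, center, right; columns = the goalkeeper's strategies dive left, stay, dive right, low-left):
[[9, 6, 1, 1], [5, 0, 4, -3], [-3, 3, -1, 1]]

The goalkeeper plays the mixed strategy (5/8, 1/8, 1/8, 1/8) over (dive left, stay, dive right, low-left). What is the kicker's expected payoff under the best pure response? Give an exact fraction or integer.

53/8

left: (9)·(5/8) + (6)·(1/8) + (1)·(1/8) + (1)·(1/8) = 53/8.
center: (5)·(5/8) + (0)·(1/8) + (4)·(1/8) + (-3)·(1/8) = 13/4.
right: (-3)·(5/8) + (3)·(1/8) + (-1)·(1/8) + (1)·(1/8) = -3/2.
The best pure response is left with expected payoff 53/8.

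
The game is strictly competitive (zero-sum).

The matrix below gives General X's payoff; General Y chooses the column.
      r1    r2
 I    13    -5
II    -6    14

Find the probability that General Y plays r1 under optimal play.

Row minima are -5 and -6, so General X's maximin is -5; column maxima are 13 and 14, so General Y's minimax is 13. These differ, so the equilibrium is in mixed strategies.
Let General Y play r1 with probability q. General X is indifferent when 13q − 5(1−q) = −6q + 14(1−q), giving q = 1/2.

1/2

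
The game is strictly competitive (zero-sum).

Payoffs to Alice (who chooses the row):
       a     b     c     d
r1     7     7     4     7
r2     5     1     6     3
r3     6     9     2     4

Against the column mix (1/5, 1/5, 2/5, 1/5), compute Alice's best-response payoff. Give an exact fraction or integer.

29/5

r1: (7)·(1/5) + (7)·(1/5) + (4)·(2/5) + (7)·(1/5) = 29/5.
r2: (5)·(1/5) + (1)·(1/5) + (6)·(2/5) + (3)·(1/5) = 21/5.
r3: (6)·(1/5) + (9)·(1/5) + (2)·(2/5) + (4)·(1/5) = 23/5.
The best pure response is r1 with expected payoff 29/5.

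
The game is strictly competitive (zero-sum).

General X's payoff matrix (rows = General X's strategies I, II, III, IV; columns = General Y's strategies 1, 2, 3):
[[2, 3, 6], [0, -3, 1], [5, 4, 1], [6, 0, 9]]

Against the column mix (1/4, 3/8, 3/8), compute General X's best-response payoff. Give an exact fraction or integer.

39/8

I: (2)·(1/4) + (3)·(3/8) + (6)·(3/8) = 31/8.
II: (0)·(1/4) + (-3)·(3/8) + (1)·(3/8) = -3/4.
III: (5)·(1/4) + (4)·(3/8) + (1)·(3/8) = 25/8.
IV: (6)·(1/4) + (0)·(3/8) + (9)·(3/8) = 39/8.
The best pure response is IV with expected payoff 39/8.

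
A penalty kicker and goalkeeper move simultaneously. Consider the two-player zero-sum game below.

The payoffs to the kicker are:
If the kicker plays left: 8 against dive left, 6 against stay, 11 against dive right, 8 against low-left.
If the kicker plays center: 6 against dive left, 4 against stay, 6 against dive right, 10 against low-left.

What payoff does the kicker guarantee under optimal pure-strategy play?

Row minima: 6, 4 → the kicker's maximin is 6.
Column maxima: 8, 6, 11, 10 → the goalkeeper's minimax is 6.
They coincide at (left, stay), so the value is 6.

6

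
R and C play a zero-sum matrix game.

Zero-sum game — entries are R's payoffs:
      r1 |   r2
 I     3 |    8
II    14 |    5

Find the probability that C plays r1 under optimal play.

Row minima are 3 and 5, so R's maximin is 5; column maxima are 14 and 8, so C's minimax is 8. These differ, so the equilibrium is in mixed strategies.
Let C play r1 with probability q. R is indifferent when 3q + 8(1−q) = 14q + 5(1−q), giving q = 3/14.

3/14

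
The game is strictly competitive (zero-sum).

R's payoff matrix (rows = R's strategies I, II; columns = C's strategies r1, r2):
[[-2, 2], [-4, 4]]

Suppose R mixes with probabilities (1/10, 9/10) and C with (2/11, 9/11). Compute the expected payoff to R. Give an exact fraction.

133/55

Against (2/11, 9/11), each row's expected payoff is I: 14/11; II: 28/11.
Taking the (1/10, 9/10)-weighted average: (1/10)·(14/11) + (9/10)·(28/11) = 133/55.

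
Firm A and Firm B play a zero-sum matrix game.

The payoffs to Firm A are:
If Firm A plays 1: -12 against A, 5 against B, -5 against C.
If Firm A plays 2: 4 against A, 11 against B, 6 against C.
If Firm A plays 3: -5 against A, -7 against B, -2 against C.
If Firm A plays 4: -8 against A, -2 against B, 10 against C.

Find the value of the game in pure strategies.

4

Row minima: -12, 4, -7, -8 → Firm A's maximin is 4.
Column maxima: 4, 11, 10 → Firm B's minimax is 4.
They coincide at (2, A), so the value is 4.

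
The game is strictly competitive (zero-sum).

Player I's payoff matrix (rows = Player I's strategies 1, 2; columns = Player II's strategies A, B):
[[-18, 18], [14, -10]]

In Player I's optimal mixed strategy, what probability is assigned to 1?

Row minima are -18 and -10, so Player I's maximin is -10; column maxima are 14 and 18, so Player II's minimax is 14. These differ, so the equilibrium is in mixed strategies.
Let Player I play 1 with probability p. Player II is indifferent when −18p + 14(1−p) = 18p − 10(1−p), giving p = 2/5.

2/5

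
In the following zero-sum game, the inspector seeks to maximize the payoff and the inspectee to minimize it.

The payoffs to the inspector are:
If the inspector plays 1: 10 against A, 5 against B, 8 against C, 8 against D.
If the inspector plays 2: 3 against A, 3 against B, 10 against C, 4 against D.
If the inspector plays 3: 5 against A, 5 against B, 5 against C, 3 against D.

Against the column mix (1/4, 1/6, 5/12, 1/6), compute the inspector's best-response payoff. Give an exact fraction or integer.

1: (10)·(1/4) + (5)·(1/6) + (8)·(5/12) + (8)·(1/6) = 8.
2: (3)·(1/4) + (3)·(1/6) + (10)·(5/12) + (4)·(1/6) = 73/12.
3: (5)·(1/4) + (5)·(1/6) + (5)·(5/12) + (3)·(1/6) = 14/3.
The best pure response is 1 with expected payoff 8.

8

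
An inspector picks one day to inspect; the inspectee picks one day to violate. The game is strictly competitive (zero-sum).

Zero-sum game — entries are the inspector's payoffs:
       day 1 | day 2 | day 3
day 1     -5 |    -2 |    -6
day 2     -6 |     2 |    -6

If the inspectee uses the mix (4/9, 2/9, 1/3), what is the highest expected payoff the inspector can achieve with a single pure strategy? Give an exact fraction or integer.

day 1: (-5)·(4/9) + (-2)·(2/9) + (-6)·(1/3) = -14/3.
day 2: (-6)·(4/9) + (2)·(2/9) + (-6)·(1/3) = -38/9.
The best pure response is day 2 with expected payoff -38/9.

-38/9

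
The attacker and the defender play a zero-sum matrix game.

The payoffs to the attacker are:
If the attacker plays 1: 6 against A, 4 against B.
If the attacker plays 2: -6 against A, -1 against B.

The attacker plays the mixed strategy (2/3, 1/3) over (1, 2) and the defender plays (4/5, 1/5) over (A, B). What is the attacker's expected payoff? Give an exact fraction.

Against (4/5, 1/5), each row's expected payoff is 1: 28/5; 2: -5.
Taking the (2/3, 1/3)-weighted average: (2/3)·(28/5) + (1/3)·(-5) = 31/15.

31/15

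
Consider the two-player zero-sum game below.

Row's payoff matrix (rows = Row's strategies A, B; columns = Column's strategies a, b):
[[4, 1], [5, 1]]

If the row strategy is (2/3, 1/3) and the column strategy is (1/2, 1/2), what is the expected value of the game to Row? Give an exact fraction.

Against (1/2, 1/2), each row's expected payoff is A: 5/2; B: 3.
Taking the (2/3, 1/3)-weighted average: (2/3)·(5/2) + (1/3)·(3) = 8/3.

8/3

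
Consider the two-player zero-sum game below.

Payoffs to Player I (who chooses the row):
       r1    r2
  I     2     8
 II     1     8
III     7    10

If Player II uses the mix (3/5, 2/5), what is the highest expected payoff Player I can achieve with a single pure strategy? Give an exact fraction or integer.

I: (2)·(3/5) + (8)·(2/5) = 22/5.
II: (1)·(3/5) + (8)·(2/5) = 19/5.
III: (7)·(3/5) + (10)·(2/5) = 41/5.
The best pure response is III with expected payoff 41/5.

41/5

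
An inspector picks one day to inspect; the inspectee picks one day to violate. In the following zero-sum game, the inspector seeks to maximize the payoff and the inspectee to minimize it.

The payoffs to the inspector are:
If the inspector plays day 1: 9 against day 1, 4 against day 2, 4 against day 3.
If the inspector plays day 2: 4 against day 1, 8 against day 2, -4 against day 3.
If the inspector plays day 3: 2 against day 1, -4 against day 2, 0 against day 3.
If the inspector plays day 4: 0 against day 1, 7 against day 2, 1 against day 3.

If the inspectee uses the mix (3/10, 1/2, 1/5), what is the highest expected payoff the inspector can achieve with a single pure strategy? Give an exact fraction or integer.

day 1: (9)·(3/10) + (4)·(1/2) + (4)·(1/5) = 11/2.
day 2: (4)·(3/10) + (8)·(1/2) + (-4)·(1/5) = 22/5.
day 3: (2)·(3/10) + (-4)·(1/2) + (0)·(1/5) = -7/5.
day 4: (0)·(3/10) + (7)·(1/2) + (1)·(1/5) = 37/10.
The best pure response is day 1 with expected payoff 11/2.

11/2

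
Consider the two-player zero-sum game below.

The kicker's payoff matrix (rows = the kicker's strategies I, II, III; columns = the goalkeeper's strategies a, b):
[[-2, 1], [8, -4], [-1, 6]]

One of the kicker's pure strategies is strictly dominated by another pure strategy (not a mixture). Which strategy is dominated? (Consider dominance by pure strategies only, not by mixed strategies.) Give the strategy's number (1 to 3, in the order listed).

Compare I with III: -1 > -2, 6 > 1.
So III strictly dominates I for the kicker; I is strictly dominated.

1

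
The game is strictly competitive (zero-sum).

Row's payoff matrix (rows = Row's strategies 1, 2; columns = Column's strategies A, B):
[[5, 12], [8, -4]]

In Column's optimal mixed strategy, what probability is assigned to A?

16/19

Row minima are 5 and -4, so Row's maximin is 5; column maxima are 8 and 12, so Column's minimax is 8. These differ, so the equilibrium is in mixed strategies.
Let Column play A with probability q. Row is indifferent when 5q + 12(1−q) = 8q − 4(1−q), giving q = 16/19.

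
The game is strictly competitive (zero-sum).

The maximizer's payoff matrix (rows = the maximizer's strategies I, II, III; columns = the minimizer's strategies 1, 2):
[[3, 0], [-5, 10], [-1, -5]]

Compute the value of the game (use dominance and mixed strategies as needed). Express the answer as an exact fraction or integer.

Row III is strictly dominated by row I, so the maximizer never plays it.
The remaining 2×2 game on (I, II) × (1, 2) has no saddle point. Let the maximizer play I with probability p; indifference gives 3p − 5(1−p) = 10(1−p), so p = 5/6.
Similarly the minimizer's optimal q on 1 is 5/9, and the value is 3·(5/9) + (0)·(4/9) = 5/3.

5/3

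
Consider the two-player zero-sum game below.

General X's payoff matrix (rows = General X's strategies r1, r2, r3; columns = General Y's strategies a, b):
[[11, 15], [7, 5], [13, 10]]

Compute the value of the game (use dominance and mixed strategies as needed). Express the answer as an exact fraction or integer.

Row r2 is strictly dominated by row r3, so General X never plays it.
The remaining 2×2 game on (r1, r3) × (a, b) has no saddle point. Let General X play r1 with probability p; indifference gives 11p + 13(1−p) = 15p + 10(1−p), so p = 3/7.
Similarly General Y's optimal q on a is 5/7, and the value is 11·(5/7) + (15)·(2/7) = 85/7.

85/7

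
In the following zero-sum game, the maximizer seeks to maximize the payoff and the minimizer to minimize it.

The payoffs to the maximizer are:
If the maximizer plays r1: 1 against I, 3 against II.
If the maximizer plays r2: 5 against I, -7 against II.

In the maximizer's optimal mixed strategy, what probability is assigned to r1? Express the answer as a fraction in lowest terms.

6/7

Row minima are 1 and -7, so the maximizer's maximin is 1; column maxima are 5 and 3, so the minimizer's minimax is 3. These differ, so the equilibrium is in mixed strategies.
Let the maximizer play r1 with probability p. The minimizer is indifferent when p + 5(1−p) = 3p − 7(1−p), giving p = 6/7.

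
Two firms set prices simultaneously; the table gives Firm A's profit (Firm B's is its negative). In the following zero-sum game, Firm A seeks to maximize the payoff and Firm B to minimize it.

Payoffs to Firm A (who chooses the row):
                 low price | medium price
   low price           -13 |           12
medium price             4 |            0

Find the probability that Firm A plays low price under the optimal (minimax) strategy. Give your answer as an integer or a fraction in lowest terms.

4/29

Row minima are -13 and 0, so Firm A's maximin is 0; column maxima are 4 and 12, so Firm B's minimax is 4. These differ, so the equilibrium is in mixed strategies.
Let Firm A play low price with probability p. Firm B is indifferent when −13p + 4(1−p) = 12p, giving p = 4/29.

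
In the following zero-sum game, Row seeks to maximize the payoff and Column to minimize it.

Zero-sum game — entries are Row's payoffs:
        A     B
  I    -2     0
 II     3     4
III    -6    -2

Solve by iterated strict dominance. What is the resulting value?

3

Row I is strictly dominated by row II (3>-2, 4>0); eliminate I.
Column B is strictly dominated by A for Column (3<4, -6<-2); eliminate B.
Row III is strictly dominated by row II (3>-6); eliminate III.
Only (II, A) remains, with payoff 3.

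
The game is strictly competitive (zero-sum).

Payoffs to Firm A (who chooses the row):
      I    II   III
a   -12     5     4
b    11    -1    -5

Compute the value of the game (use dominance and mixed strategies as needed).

Column II is strictly dominated by III for Firm B (it gives Firm A more in every row).
The remaining 2×2 game on (a, b) × (I, III) has no saddle point. Let Firm A play a with probability p; indifference gives −12p + 11(1−p) = 4p − 5(1−p), so p = 1/2.
Similarly Firm B's optimal q on I is 9/32, and the value is -12·(9/32) + (4)·(23/32) = -1/2.

-1/2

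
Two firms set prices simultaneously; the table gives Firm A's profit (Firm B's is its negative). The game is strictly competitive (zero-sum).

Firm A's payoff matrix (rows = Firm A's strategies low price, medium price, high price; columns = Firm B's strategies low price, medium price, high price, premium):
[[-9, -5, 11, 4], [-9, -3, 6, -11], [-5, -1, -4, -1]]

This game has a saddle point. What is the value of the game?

Row minima: -9, -11, -5 → Firm A's maximin is -5.
Column maxima: -5, -1, 11, 4 → Firm B's minimax is -5.
They coincide at (high price, low price), so the value is -5.

-5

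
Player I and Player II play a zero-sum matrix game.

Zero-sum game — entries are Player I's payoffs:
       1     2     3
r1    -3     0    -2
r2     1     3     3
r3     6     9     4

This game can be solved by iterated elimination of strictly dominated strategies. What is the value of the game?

Row r2 is strictly dominated by row r3 (6>1, 9>3, 4>3); eliminate r2.
Column 2 is strictly dominated by 1 for Player II (-3<0, 6<9); eliminate 2.
Row r1 is strictly dominated by row r3 (6>-3, 4>-2); eliminate r1.
Column 1 is strictly dominated by 3 for Player II (4<6); eliminate 1.
Only (r3, 3) remains, with payoff 4.

4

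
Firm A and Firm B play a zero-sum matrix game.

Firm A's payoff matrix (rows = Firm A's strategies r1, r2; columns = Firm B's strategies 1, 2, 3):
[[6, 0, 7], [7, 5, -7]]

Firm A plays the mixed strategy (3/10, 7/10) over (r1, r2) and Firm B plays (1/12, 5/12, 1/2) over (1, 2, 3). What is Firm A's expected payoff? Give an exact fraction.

37/60

Against (1/12, 5/12, 1/2), each row's expected payoff is r1: 4; r2: -5/6.
Taking the (3/10, 7/10)-weighted average: (3/10)·(4) + (7/10)·(-5/6) = 37/60.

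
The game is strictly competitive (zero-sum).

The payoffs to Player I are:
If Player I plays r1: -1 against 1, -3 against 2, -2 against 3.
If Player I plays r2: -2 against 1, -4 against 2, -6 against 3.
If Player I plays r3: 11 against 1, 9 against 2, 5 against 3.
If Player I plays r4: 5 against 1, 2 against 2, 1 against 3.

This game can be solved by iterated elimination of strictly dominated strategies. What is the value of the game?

Row r4 is strictly dominated by row r3 (11>5, 9>2, 5>1); eliminate r4.
Column 1 is strictly dominated by 2 for Player II (-3<-1, -4<-2, 9<11); eliminate 1.
Row r2 is strictly dominated by row r1 (-3>-4, -2>-6); eliminate r2.
Row r1 is strictly dominated by row r3 (9>-3, 5>-2); eliminate r1.
Column 2 is strictly dominated by 3 for Player II (5<9); eliminate 2.
Only (r3, 3) remains, with payoff 5.

5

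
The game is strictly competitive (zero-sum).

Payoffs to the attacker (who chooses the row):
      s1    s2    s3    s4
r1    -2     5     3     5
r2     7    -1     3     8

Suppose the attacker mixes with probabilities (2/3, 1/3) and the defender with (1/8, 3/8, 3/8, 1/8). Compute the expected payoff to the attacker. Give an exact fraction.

Against (1/8, 3/8, 3/8, 1/8), each row's expected payoff is r1: 27/8; r2: 21/8.
Taking the (2/3, 1/3)-weighted average: (2/3)·(27/8) + (1/3)·(21/8) = 25/8.

25/8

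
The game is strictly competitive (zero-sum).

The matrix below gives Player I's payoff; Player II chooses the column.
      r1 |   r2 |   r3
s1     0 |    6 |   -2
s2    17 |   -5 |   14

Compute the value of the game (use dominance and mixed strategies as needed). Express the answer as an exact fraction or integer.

Column r1 is strictly dominated by r3 for Player II (it gives Player I more in every row).
The remaining 2×2 game on (s1, s2) × (r2, r3) has no saddle point. Let Player I play s1 with probability p; indifference gives 6p − 5(1−p) = −2p + 14(1−p), so p = 19/27.
Similarly Player II's optimal q on r2 is 16/27, and the value is 6·(16/27) + (-2)·(11/27) = 74/27.

74/27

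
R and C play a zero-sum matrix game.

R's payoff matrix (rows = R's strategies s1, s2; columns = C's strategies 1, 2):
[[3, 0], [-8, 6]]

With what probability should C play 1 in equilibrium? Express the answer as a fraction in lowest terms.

Row minima are 0 and -8, so R's maximin is 0; column maxima are 3 and 6, so C's minimax is 3. These differ, so the equilibrium is in mixed strategies.
Let C play 1 with probability q. R is indifferent when 3q = −8q + 6(1−q), giving q = 6/17.

6/17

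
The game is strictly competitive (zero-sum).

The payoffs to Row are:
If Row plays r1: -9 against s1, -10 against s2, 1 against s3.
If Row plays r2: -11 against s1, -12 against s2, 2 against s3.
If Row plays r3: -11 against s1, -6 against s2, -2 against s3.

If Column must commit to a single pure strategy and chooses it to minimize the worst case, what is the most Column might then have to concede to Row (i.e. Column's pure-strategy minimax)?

-9

The worst case (largest entry) in each column is s1: -9, s2: -6, s3: 2.
The best (smallest) of these is -9.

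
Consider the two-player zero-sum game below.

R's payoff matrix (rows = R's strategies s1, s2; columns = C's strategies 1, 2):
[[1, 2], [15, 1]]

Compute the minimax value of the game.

Row minima are 1 and 1, so R's maximin is 1; column maxima are 15 and 2, so C's minimax is 2. These differ, so the equilibrium is in mixed strategies.
Let R play s1 with probability p. C is indifferent when p + 15(1−p) = 2p + (1−p), giving p = 14/15.
Let C play 1 with probability q. R is indifferent when q + 2(1−q) = 15q + (1−q), giving q = 1/15.
The value is 1·(1/15) + (2)·(14/15) = 29/15.

29/15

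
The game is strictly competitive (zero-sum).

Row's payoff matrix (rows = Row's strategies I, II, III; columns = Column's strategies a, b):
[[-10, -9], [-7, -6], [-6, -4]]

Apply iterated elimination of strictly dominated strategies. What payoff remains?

Column b is strictly dominated by a for Column (-10<-9, -7<-6, -6<-4); eliminate b.
Row II is strictly dominated by row III (-6>-7); eliminate II.
Row I is strictly dominated by row III (-6>-10); eliminate I.
Only (III, a) remains, with payoff -6.

-6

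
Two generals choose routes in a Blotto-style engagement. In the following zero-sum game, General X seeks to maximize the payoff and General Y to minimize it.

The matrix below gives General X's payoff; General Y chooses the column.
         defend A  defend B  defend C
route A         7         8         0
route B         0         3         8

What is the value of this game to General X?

Column defend B is strictly dominated by defend A for General Y (it gives General X more in every row).
The remaining 2×2 game on (route A, route B) × (defend A, defend C) has no saddle point. Let General X play route A with probability p; indifference gives 7p = 8(1−p), so p = 8/15.
Similarly General Y's optimal q on defend A is 8/15, and the value is 7·(8/15) + (0)·(7/15) = 56/15.

56/15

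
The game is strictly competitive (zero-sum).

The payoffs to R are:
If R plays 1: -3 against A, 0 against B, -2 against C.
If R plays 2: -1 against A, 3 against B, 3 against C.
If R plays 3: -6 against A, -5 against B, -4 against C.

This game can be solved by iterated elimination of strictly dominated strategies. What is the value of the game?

-1

Row 3 is strictly dominated by row 1 (-3>-6, 0>-5, -2>-4); eliminate 3.
Row 1 is strictly dominated by row 2 (-1>-3, 3>0, 3>-2); eliminate 1.
Column B is strictly dominated by A for C (-1<3); eliminate B.
Column C is strictly dominated by A for C (-1<3); eliminate C.
Only (2, A) remains, with payoff -1.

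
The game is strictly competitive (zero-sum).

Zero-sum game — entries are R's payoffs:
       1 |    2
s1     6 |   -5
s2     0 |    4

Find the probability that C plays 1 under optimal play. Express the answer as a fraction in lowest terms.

3/5

Row minima are -5 and 0, so R's maximin is 0; column maxima are 6 and 4, so C's minimax is 4. These differ, so the equilibrium is in mixed strategies.
Let C play 1 with probability q. R is indifferent when 6q − 5(1−q) = 4(1−q), giving q = 3/5.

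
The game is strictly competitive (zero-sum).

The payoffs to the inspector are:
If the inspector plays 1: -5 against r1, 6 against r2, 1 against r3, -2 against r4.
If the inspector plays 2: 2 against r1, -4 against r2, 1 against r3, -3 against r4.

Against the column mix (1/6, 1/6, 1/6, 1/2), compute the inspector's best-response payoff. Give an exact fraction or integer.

1: (-5)·(1/6) + (6)·(1/6) + (1)·(1/6) + (-2)·(1/2) = -2/3.
2: (2)·(1/6) + (-4)·(1/6) + (1)·(1/6) + (-3)·(1/2) = -5/3.
The best pure response is 1 with expected payoff -2/3.

-2/3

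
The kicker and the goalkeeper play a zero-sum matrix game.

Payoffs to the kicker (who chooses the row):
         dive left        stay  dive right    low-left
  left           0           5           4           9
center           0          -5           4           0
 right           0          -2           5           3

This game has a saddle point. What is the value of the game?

Row minima: 0, -5, -2 → the kicker's maximin is 0.
Column maxima: 0, 5, 5, 9 → the goalkeeper's minimax is 0.
They coincide at (left, dive left), so the value is 0.

0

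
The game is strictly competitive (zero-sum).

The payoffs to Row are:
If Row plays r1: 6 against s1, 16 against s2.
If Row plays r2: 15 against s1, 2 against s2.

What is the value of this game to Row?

Row minima are 6 and 2, so Row's maximin is 6; column maxima are 15 and 16, so Column's minimax is 15. These differ, so the equilibrium is in mixed strategies.
Let Row play r1 with probability p. Column is indifferent when 6p + 15(1−p) = 16p + 2(1−p), giving p = 13/23.
Let Column play s1 with probability q. Row is indifferent when 6q + 16(1−q) = 15q + 2(1−q), giving q = 14/23.
The value is 6·(14/23) + (16)·(9/23) = 228/23.

228/23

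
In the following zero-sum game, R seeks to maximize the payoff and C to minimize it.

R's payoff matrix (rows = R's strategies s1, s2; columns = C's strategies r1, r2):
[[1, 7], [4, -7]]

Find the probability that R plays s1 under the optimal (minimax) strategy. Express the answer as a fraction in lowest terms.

11/17

Row minima are 1 and -7, so R's maximin is 1; column maxima are 4 and 7, so C's minimax is 4. These differ, so the equilibrium is in mixed strategies.
Let R play s1 with probability p. C is indifferent when p + 4(1−p) = 7p − 7(1−p), giving p = 11/17.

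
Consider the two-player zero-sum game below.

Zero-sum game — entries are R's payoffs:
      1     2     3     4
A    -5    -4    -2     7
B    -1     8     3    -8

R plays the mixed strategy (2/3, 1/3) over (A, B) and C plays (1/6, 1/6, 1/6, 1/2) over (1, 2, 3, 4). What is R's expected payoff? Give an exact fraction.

Against (1/6, 1/6, 1/6, 1/2), each row's expected payoff is A: 5/3; B: -7/3.
Taking the (2/3, 1/3)-weighted average: (2/3)·(5/3) + (1/3)·(-7/3) = 1/3.

1/3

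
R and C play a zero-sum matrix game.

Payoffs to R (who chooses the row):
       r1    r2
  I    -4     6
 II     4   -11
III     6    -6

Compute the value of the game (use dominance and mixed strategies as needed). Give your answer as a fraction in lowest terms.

6/11

Row II is strictly dominated by row III, so R never plays it.
The remaining 2×2 game on (I, III) × (r1, r2) has no saddle point. Let R play I with probability p; indifference gives −4p + 6(1−p) = 6p − 6(1−p), so p = 6/11.
Similarly C's optimal q on r1 is 6/11, and the value is -4·(6/11) + (6)·(5/11) = 6/11.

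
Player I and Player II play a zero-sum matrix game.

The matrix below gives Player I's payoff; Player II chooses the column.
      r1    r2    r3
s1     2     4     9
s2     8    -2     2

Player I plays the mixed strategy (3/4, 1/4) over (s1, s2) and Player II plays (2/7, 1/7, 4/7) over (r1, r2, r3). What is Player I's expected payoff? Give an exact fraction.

Against (2/7, 1/7, 4/7), each row's expected payoff is s1: 44/7; s2: 22/7.
Taking the (3/4, 1/4)-weighted average: (3/4)·(44/7) + (1/4)·(22/7) = 11/2.

11/2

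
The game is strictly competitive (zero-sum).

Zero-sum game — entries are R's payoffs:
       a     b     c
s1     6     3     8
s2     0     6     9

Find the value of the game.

4

Column c is strictly dominated by b for C (it gives R more in every row).
The remaining 2×2 game on (s1, s2) × (a, b) has no saddle point. Let R play s1 with probability p; indifference gives 6p = 3p + 6(1−p), so p = 2/3.
Similarly C's optimal q on a is 1/3, and the value is 6·(1/3) + (3)·(2/3) = 4.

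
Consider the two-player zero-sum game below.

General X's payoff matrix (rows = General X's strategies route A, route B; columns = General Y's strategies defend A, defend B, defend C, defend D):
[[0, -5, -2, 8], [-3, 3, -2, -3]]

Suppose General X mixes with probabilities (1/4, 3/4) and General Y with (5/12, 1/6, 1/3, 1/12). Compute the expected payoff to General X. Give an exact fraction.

-35/24

Against (5/12, 1/6, 1/3, 1/12), each row's expected payoff is route A: -5/6; route B: -5/3.
Taking the (1/4, 3/4)-weighted average: (1/4)·(-5/6) + (3/4)·(-5/3) = -35/24.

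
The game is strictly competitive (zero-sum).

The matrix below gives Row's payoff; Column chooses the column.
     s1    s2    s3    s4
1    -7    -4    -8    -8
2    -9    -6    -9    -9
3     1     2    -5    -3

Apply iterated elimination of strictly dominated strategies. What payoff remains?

Row 2 is strictly dominated by row 1 (-7>-9, -4>-6, -8>-9, -8>-9); eliminate 2.
Row 1 is strictly dominated by row 3 (1>-7, 2>-4, -5>-8, -3>-8); eliminate 1.
Column s4 is strictly dominated by s3 for Column (-5<-3); eliminate s4.
Column s2 is strictly dominated by s1 for Column (1<2); eliminate s2.
Column s1 is strictly dominated by s3 for Column (-5<1); eliminate s1.
Only (3, s3) remains, with payoff -5.

-5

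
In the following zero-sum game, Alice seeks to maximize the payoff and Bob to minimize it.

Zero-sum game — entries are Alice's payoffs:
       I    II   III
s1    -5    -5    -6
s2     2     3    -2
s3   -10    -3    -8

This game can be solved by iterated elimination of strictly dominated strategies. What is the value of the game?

Column II is strictly dominated by III for Bob (-6<-5, -2<3, -8<-3); eliminate II.
Row s3 is strictly dominated by row s1 (-5>-10, -6>-8); eliminate s3.
Row s1 is strictly dominated by row s2 (2>-5, -2>-6); eliminate s1.
Column I is strictly dominated by III for Bob (-2<2); eliminate I.
Only (s2, III) remains, with payoff -2.

-2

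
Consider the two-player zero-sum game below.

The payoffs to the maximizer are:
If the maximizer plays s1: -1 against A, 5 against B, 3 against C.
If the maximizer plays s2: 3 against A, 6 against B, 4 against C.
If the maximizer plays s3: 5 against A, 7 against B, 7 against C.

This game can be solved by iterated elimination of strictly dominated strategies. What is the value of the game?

5

Column B is strictly dominated by A for the minimizer (-1<5, 3<6, 5<7); eliminate B.
Column C is strictly dominated by A for the minimizer (-1<3, 3<4, 5<7); eliminate C.
Row s2 is strictly dominated by row s3 (5>3); eliminate s2.
Row s1 is strictly dominated by row s3 (5>-1); eliminate s1.
Only (s3, A) remains, with payoff 5.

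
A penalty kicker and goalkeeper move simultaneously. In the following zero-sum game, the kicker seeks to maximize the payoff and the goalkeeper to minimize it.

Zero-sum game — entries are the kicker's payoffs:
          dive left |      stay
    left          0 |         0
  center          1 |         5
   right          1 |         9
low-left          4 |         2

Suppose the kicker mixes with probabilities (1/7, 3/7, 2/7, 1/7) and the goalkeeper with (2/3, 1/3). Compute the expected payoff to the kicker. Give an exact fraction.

Against (2/3, 1/3), each row's expected payoff is left: 0; center: 7/3; right: 11/3; low-left: 10/3.
Taking the (1/7, 3/7, 2/7, 1/7)-weighted average: (1/7)·(0) + (3/7)·(7/3) + (2/7)·(11/3) + (1/7)·(10/3) = 53/21.

53/21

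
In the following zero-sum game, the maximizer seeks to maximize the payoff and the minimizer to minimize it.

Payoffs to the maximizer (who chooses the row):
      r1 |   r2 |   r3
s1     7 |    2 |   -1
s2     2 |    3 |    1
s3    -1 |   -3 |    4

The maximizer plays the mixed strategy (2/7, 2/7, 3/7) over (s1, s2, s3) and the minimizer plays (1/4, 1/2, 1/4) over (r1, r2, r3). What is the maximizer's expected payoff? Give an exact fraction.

Against (1/4, 1/2, 1/4), each row's expected payoff is s1: 5/2; s2: 9/4; s3: -3/4.
Taking the (2/7, 2/7, 3/7)-weighted average: (2/7)·(5/2) + (2/7)·(9/4) + (3/7)·(-3/4) = 29/28.

29/28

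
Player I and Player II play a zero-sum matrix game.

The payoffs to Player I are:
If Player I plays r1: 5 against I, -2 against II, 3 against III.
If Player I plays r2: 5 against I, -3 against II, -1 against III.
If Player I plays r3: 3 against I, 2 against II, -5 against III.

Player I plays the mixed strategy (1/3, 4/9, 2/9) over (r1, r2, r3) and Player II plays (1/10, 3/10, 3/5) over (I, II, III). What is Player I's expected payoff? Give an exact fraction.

-31/90

Against (1/10, 3/10, 3/5), each row's expected payoff is r1: 17/10; r2: -1; r3: -21/10.
Taking the (1/3, 4/9, 2/9)-weighted average: (1/3)·(17/10) + (4/9)·(-1) + (2/9)·(-21/10) = -31/90.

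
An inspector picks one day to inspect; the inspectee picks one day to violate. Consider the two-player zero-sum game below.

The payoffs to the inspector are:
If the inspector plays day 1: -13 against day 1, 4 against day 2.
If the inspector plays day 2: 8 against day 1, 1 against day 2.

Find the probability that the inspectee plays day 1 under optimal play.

Row minima are -13 and 1, so the inspector's maximin is 1; column maxima are 8 and 4, so the inspectee's minimax is 4. These differ, so the equilibrium is in mixed strategies.
Let the inspectee play day 1 with probability q. The inspector is indifferent when −13q + 4(1−q) = 8q + (1−q), giving q = 1/8.

1/8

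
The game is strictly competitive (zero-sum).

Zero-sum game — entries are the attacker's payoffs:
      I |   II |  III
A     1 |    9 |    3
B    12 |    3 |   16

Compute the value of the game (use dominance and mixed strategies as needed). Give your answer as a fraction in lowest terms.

105/17

Column III is strictly dominated by I for the defender (it gives the attacker more in every row).
The remaining 2×2 game on (A, B) × (I, II) has no saddle point. Let the attacker play A with probability p; indifference gives p + 12(1−p) = 9p + 3(1−p), so p = 9/17.
Similarly the defender's optimal q on I is 6/17, and the value is 1·(6/17) + (9)·(11/17) = 105/17.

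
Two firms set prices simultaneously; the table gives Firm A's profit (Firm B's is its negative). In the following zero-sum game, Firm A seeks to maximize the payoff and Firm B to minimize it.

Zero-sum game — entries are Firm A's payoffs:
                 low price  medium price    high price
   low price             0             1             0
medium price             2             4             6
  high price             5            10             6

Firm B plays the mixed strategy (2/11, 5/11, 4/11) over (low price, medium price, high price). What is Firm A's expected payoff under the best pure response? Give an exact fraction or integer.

low price: (0)·(2/11) + (1)·(5/11) + (0)·(4/11) = 5/11.
medium price: (2)·(2/11) + (4)·(5/11) + (6)·(4/11) = 48/11.
high price: (5)·(2/11) + (10)·(5/11) + (6)·(4/11) = 84/11.
The best pure response is high price with expected payoff 84/11.

84/11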